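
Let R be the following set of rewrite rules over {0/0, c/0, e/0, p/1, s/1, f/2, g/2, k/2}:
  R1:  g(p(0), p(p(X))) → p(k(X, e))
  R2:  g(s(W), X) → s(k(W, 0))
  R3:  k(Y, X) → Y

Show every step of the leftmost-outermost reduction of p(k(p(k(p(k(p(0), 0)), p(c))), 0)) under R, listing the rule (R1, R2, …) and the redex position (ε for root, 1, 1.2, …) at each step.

1. p(k(p(k(p(k(p(0), 0)), p(c))), 0))  →  p(p(k(p(k(p(0), 0)), p(c))))   [R3 at 1]
2. p(p(k(p(k(p(0), 0)), p(c))))  →  p(p(p(k(p(0), 0))))   [R3 at 1.1]
3. p(p(p(k(p(0), 0))))  →  p(p(p(p(0))))   [R3 at 1.1.1]

p(p(p(p(0))))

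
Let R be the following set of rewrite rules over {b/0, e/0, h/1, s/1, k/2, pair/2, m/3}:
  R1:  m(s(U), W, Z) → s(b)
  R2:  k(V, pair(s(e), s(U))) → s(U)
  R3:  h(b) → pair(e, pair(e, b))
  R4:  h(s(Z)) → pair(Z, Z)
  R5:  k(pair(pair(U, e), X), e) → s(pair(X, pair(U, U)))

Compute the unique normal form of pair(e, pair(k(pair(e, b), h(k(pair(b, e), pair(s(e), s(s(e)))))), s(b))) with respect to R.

1. pair(e, pair(k(pair(e, b), h(k(pair(b, e), pair(s(e), s(s(e)))))), s(b)))  →  pair(e, pair(k(pair(e, b), h(s(s(e)))), s(b)))   [R2 at 2.1.2.1]
2. pair(e, pair(k(pair(e, b), h(s(s(e)))), s(b)))  →  pair(e, pair(k(pair(e, b), pair(s(e), s(e))), s(b)))   [R4 at 2.1.2]
3. pair(e, pair(k(pair(e, b), pair(s(e), s(e))), s(b)))  →  pair(e, pair(s(e), s(b)))   [R2 at 2.1]

pair(e, pair(s(e), s(b)))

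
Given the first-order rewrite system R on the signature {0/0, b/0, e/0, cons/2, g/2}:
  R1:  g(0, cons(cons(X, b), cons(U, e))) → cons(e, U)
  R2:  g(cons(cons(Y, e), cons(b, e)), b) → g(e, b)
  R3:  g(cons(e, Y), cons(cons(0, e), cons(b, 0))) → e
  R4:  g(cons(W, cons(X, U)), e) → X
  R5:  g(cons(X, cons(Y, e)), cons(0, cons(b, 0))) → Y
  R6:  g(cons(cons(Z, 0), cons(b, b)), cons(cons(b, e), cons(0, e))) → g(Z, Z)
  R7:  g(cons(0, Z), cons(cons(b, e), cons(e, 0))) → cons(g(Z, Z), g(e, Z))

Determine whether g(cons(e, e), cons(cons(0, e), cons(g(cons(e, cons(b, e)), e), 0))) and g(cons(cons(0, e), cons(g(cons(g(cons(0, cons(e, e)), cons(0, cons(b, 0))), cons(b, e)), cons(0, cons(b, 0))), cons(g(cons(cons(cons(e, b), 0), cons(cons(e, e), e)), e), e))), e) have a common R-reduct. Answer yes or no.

Reduce t₁ = g(cons(e, e), cons(cons(0, e), cons(g(cons(e, cons(b, e)), e), 0))):
1. g(cons(e, e), cons(cons(0, e), cons(g(cons(e, cons(b, e)), e), 0)))  →  g(cons(e, e), cons(cons(0, e), cons(b, 0)))   [R4 at 2.2.1]
2. g(cons(e, e), cons(cons(0, e), cons(b, 0)))  →  e   [R3 at ε]

Reduce t₂ = g(cons(cons(0, e), cons(g(cons(g(cons(0, cons(e, e)), cons(0, cons(b, 0))), cons(b, e)), cons(0, cons(b, 0))), cons(g(cons(cons(cons(e, b), 0), cons(cons(e, e), e)), e), e))), e):
1. g(cons(cons(0, e), cons(g(cons(g(cons(0, cons(e, e)), cons(0, cons(b, 0))), cons(b, e)), cons(0, cons(b, 0))), cons(g(cons(cons(cons(e, b), 0), cons(cons(e, e), e)), e), e))), e)  →  g(cons(g(cons(0, cons(e, e)), cons(0, cons(b, 0))), cons(b, e)), cons(0, cons(b, 0)))   [R4 at ε]
2. g(cons(g(cons(0, cons(e, e)), cons(0, cons(b, 0))), cons(b, e)), cons(0, cons(b, 0)))  →  b   [R5 at ε]

no — NF(t₁) = e, NF(t₂) = b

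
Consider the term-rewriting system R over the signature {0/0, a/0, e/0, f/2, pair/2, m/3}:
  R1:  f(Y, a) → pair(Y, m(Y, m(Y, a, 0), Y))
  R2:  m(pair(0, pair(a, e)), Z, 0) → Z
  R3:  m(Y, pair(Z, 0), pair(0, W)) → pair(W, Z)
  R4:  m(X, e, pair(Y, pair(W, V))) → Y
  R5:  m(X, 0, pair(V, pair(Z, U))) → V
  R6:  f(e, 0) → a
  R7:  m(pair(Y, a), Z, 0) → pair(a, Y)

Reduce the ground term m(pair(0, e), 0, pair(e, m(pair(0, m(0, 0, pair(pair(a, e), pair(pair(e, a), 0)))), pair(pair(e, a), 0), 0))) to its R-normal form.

1. m(pair(0, e), 0, pair(e, m(pair(0, m(0, 0, pair(pair(a, e), pair(pair(e, a), 0)))), pair(pair(e, a), 0), 0)))  →  m(pair(0, e), 0, pair(e, m(pair(0, pair(a, e)), pair(pair(e, a), 0), 0)))   [R5 at 3.2.1.2]
2. m(pair(0, e), 0, pair(e, m(pair(0, pair(a, e)), pair(pair(e, a), 0), 0)))  →  m(pair(0, e), 0, pair(e, pair(pair(e, a), 0)))   [R2 at 3.2]
3. m(pair(0, e), 0, pair(e, pair(pair(e, a), 0)))  →  e   [R5 at ε]

e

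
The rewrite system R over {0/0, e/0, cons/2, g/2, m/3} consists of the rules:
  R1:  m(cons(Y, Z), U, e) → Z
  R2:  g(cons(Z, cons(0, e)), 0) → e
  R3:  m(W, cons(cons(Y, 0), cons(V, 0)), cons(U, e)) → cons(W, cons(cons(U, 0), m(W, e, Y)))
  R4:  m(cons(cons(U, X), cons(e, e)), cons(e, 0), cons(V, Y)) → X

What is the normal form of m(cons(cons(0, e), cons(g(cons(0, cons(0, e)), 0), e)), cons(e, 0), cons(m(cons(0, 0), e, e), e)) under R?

e

1. m(cons(cons(0, e), cons(g(cons(0, cons(0, e)), 0), e)), cons(e, 0), cons(m(cons(0, 0), e, e), e))  →  m(cons(cons(0, e), cons(e, e)), cons(e, 0), cons(m(cons(0, 0), e, e), e))   [R2 at 1.2.1]
2. m(cons(cons(0, e), cons(e, e)), cons(e, 0), cons(m(cons(0, 0), e, e), e))  →  e   [R4 at ε]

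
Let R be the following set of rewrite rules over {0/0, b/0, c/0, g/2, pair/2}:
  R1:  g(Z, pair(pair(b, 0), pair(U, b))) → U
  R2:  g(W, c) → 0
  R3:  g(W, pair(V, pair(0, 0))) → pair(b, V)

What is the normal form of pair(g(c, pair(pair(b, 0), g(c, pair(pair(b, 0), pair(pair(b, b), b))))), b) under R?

1. pair(g(c, pair(pair(b, 0), g(c, pair(pair(b, 0), pair(pair(b, b), b))))), b)  →  pair(g(c, pair(pair(b, 0), pair(b, b))), b)   [R1 at 1.2.2]
2. pair(g(c, pair(pair(b, 0), pair(b, b))), b)  →  pair(b, b)   [R1 at 1]

pair(b, b)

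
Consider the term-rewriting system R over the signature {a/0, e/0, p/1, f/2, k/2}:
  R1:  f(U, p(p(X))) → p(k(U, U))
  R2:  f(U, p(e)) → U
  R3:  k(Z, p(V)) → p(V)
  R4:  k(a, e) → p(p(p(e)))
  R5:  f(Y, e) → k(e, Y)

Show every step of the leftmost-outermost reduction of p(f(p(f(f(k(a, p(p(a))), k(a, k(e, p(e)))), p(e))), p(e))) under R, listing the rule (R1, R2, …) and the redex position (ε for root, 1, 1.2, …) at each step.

1. p(f(p(f(f(k(a, p(p(a))), k(a, k(e, p(e)))), p(e))), p(e)))  →  p(p(f(f(k(a, p(p(a))), k(a, k(e, p(e)))), p(e))))   [R2 at 1]
2. p(p(f(f(k(a, p(p(a))), k(a, k(e, p(e)))), p(e))))  →  p(p(f(k(a, p(p(a))), k(a, k(e, p(e))))))   [R2 at 1.1]
3. p(p(f(k(a, p(p(a))), k(a, k(e, p(e))))))  →  p(p(f(p(p(a)), k(a, k(e, p(e))))))   [R3 at 1.1.1]
4. p(p(f(p(p(a)), k(a, k(e, p(e))))))  →  p(p(f(p(p(a)), k(a, p(e)))))   [R3 at 1.1.2.2]
5. p(p(f(p(p(a)), k(a, p(e)))))  →  p(p(f(p(p(a)), p(e))))   [R3 at 1.1.2]
6. p(p(f(p(p(a)), p(e))))  →  p(p(p(p(a))))   [R2 at 1.1]

p(p(p(p(a))))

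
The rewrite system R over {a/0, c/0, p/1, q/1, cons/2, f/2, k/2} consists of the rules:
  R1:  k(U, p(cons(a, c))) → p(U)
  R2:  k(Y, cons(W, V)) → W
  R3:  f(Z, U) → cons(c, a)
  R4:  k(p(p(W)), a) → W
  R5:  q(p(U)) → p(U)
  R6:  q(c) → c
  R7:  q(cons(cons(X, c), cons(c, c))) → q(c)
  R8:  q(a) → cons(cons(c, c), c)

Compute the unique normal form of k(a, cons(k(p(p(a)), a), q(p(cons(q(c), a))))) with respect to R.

1. k(a, cons(k(p(p(a)), a), q(p(cons(q(c), a)))))  →  k(p(p(a)), a)   [R2 at ε]
2. k(p(p(a)), a)  →  a   [R4 at ε]

a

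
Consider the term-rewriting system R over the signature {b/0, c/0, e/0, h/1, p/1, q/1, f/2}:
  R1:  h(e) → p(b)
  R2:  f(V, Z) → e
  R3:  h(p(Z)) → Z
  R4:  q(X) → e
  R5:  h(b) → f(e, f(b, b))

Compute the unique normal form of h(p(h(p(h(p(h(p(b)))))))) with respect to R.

1. h(p(h(p(h(p(h(p(b))))))))  →  h(p(h(p(h(p(b))))))   [R3 at ε]
2. h(p(h(p(h(p(b))))))  →  h(p(h(p(b))))   [R3 at ε]
3. h(p(h(p(b))))  →  h(p(b))   [R3 at ε]
4. h(p(b))  →  b   [R3 at ε]

b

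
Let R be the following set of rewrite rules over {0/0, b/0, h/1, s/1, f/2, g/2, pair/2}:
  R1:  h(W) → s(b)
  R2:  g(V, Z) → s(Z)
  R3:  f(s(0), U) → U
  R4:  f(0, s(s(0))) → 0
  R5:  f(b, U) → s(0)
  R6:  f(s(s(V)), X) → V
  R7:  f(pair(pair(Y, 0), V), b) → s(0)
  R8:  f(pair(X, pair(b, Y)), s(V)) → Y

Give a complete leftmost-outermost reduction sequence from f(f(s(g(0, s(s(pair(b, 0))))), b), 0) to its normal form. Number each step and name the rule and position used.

pair(b, 0)

1. f(f(s(g(0, s(s(pair(b, 0))))), b), 0)  →  f(f(s(s(s(s(pair(b, 0))))), b), 0)   [R2 at 1.1.1]
2. f(f(s(s(s(s(pair(b, 0))))), b), 0)  →  f(s(s(pair(b, 0))), 0)   [R6 at 1]
3. f(s(s(pair(b, 0))), 0)  →  pair(b, 0)   [R6 at ε]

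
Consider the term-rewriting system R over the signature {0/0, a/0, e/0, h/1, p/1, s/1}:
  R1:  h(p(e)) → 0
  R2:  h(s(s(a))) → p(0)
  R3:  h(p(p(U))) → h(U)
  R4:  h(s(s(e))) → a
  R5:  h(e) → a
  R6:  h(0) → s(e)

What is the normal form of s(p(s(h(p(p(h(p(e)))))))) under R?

1. s(p(s(h(p(p(h(p(e))))))))  →  s(p(s(h(h(p(e))))))   [R3 at 1.1.1]
2. s(p(s(h(h(p(e))))))  →  s(p(s(h(0))))   [R1 at 1.1.1.1]
3. s(p(s(h(0))))  →  s(p(s(s(e))))   [R6 at 1.1.1]

s(p(s(s(e))))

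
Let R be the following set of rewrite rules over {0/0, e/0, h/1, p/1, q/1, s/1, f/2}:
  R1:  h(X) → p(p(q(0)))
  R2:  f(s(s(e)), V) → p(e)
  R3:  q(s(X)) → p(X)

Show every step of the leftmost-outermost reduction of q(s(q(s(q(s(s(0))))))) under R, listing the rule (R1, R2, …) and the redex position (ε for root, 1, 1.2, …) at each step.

p(p(p(s(0))))

1. q(s(q(s(q(s(s(0)))))))  →  p(q(s(q(s(s(0))))))   [R3 at ε]
2. p(q(s(q(s(s(0))))))  →  p(p(q(s(s(0)))))   [R3 at 1]
3. p(p(q(s(s(0)))))  →  p(p(p(s(0))))   [R3 at 1.1]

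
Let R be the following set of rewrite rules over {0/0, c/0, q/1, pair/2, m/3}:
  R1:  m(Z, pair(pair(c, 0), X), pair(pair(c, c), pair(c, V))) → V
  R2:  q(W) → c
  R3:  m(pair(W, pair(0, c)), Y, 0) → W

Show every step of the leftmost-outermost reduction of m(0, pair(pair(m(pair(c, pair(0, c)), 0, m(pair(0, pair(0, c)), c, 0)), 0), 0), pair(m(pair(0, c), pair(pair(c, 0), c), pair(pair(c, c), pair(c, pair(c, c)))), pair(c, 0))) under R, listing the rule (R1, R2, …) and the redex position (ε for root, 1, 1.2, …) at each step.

1. m(0, pair(pair(m(pair(c, pair(0, c)), 0, m(pair(0, pair(0, c)), c, 0)), 0), 0), pair(m(pair(0, c), pair(pair(c, 0), c), pair(pair(c, c), pair(c, pair(c, c)))), pair(c, 0)))  →  m(0, pair(pair(m(pair(c, pair(0, c)), 0, 0), 0), 0), pair(m(pair(0, c), pair(pair(c, 0), c), pair(pair(c, c), pair(c, pair(c, c)))), pair(c, 0)))   [R3 at 2.1.1.3]
2. m(0, pair(pair(m(pair(c, pair(0, c)), 0, 0), 0), 0), pair(m(pair(0, c), pair(pair(c, 0), c), pair(pair(c, c), pair(c, pair(c, c)))), pair(c, 0)))  →  m(0, pair(pair(c, 0), 0), pair(m(pair(0, c), pair(pair(c, 0), c), pair(pair(c, c), pair(c, pair(c, c)))), pair(c, 0)))   [R3 at 2.1.1]
3. m(0, pair(pair(c, 0), 0), pair(m(pair(0, c), pair(pair(c, 0), c), pair(pair(c, c), pair(c, pair(c, c)))), pair(c, 0)))  →  m(0, pair(pair(c, 0), 0), pair(pair(c, c), pair(c, 0)))   [R1 at 3.1]
4. m(0, pair(pair(c, 0), 0), pair(pair(c, c), pair(c, 0)))  →  0   [R1 at ε]

0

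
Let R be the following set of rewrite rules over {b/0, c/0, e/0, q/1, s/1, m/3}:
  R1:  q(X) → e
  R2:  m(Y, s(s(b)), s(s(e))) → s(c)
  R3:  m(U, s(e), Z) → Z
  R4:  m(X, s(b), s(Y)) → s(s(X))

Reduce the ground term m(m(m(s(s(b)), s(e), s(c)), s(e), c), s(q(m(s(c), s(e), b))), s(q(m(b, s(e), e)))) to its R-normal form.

s(e)

1. m(m(m(s(s(b)), s(e), s(c)), s(e), c), s(q(m(s(c), s(e), b))), s(q(m(b, s(e), e))))  →  m(c, s(q(m(s(c), s(e), b))), s(q(m(b, s(e), e))))   [R3 at 1]
2. m(c, s(q(m(s(c), s(e), b))), s(q(m(b, s(e), e))))  →  m(c, s(e), s(q(m(b, s(e), e))))   [R1 at 2.1]
3. m(c, s(e), s(q(m(b, s(e), e))))  →  s(q(m(b, s(e), e)))   [R3 at ε]
4. s(q(m(b, s(e), e)))  →  s(e)   [R1 at 1]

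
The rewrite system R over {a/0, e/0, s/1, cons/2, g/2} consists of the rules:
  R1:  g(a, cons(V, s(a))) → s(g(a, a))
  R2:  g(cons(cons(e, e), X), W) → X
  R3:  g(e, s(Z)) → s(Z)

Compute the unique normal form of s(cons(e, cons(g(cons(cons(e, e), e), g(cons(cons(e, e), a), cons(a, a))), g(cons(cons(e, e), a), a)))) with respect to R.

1. s(cons(e, cons(g(cons(cons(e, e), e), g(cons(cons(e, e), a), cons(a, a))), g(cons(cons(e, e), a), a))))  →  s(cons(e, cons(e, g(cons(cons(e, e), a), a))))   [R2 at 1.2.1]
2. s(cons(e, cons(e, g(cons(cons(e, e), a), a))))  →  s(cons(e, cons(e, a)))   [R2 at 1.2.2]

s(cons(e, cons(e, a)))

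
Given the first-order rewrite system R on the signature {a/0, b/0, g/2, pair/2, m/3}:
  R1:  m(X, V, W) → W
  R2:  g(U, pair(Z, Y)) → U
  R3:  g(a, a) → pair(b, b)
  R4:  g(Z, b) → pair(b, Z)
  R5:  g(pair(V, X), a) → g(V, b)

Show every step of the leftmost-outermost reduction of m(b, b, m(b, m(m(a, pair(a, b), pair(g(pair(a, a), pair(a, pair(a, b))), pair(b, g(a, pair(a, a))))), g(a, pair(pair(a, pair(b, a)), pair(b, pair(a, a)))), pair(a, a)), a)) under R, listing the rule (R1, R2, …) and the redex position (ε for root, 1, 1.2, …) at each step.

a

1. m(b, b, m(b, m(m(a, pair(a, b), pair(g(pair(a, a), pair(a, pair(a, b))), pair(b, g(a, pair(a, a))))), g(a, pair(pair(a, pair(b, a)), pair(b, pair(a, a)))), pair(a, a)), a))  →  m(b, m(m(a, pair(a, b), pair(g(pair(a, a), pair(a, pair(a, b))), pair(b, g(a, pair(a, a))))), g(a, pair(pair(a, pair(b, a)), pair(b, pair(a, a)))), pair(a, a)), a)   [R1 at ε]
2. m(b, m(m(a, pair(a, b), pair(g(pair(a, a), pair(a, pair(a, b))), pair(b, g(a, pair(a, a))))), g(a, pair(pair(a, pair(b, a)), pair(b, pair(a, a)))), pair(a, a)), a)  →  a   [R1 at ε]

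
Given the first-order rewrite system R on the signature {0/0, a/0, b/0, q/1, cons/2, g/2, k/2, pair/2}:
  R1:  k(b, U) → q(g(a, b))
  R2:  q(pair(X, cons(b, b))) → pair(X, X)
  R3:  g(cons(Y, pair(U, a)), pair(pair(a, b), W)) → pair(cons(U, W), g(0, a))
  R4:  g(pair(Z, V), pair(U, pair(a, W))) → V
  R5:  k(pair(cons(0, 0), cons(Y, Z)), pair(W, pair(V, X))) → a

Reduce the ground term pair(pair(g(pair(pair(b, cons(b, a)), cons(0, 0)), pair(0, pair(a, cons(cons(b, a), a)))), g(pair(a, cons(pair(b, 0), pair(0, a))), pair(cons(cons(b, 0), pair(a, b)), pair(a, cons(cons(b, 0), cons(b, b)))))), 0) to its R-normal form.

pair(pair(cons(0, 0), cons(pair(b, 0), pair(0, a))), 0)

1. pair(pair(g(pair(pair(b, cons(b, a)), cons(0, 0)), pair(0, pair(a, cons(cons(b, a), a)))), g(pair(a, cons(pair(b, 0), pair(0, a))), pair(cons(cons(b, 0), pair(a, b)), pair(a, cons(cons(b, 0), cons(b, b)))))), 0)  →  pair(pair(cons(0, 0), g(pair(a, cons(pair(b, 0), pair(0, a))), pair(cons(cons(b, 0), pair(a, b)), pair(a, cons(cons(b, 0), cons(b, b)))))), 0)   [R4 at 1.1]
2. pair(pair(cons(0, 0), g(pair(a, cons(pair(b, 0), pair(0, a))), pair(cons(cons(b, 0), pair(a, b)), pair(a, cons(cons(b, 0), cons(b, b)))))), 0)  →  pair(pair(cons(0, 0), cons(pair(b, 0), pair(0, a))), 0)   [R4 at 1.2]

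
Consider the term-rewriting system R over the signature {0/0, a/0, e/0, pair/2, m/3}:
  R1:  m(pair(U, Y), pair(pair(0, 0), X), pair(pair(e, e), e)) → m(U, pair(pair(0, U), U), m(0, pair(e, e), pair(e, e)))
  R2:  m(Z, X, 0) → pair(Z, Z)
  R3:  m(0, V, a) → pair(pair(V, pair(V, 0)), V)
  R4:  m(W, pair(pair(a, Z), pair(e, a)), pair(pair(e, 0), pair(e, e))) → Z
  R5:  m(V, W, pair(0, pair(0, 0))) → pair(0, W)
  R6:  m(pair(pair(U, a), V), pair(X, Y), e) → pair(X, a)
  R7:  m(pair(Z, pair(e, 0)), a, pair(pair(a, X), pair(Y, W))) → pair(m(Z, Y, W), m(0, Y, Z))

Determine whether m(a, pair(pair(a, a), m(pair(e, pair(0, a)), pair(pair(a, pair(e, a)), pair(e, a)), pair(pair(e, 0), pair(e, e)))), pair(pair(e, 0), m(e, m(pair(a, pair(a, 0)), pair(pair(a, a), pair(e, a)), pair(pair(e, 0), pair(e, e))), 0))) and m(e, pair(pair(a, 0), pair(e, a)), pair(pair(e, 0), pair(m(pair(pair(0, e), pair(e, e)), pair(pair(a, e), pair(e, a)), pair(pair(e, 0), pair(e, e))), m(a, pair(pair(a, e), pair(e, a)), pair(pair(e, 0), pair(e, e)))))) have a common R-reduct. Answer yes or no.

Reduce t₁ = m(a, pair(pair(a, a), m(pair(e, pair(0, a)), pair(pair(a, pair(e, a)), pair(e, a)), pair(pair(e, 0), pair(e, e)))), pair(pair(e, 0), m(e, m(pair(a, pair(a, 0)), pair(pair(a, a), pair(e, a)), pair(pair(e, 0), pair(e, e))), 0))):
1. m(a, pair(pair(a, a), m(pair(e, pair(0, a)), pair(pair(a, pair(e, a)), pair(e, a)), pair(pair(e, 0), pair(e, e)))), pair(pair(e, 0), m(e, m(pair(a, pair(a, 0)), pair(pair(a, a), pair(e, a)), pair(pair(e, 0), pair(e, e))), 0)))  →  m(a, pair(pair(a, a), pair(e, a)), pair(pair(e, 0), m(e, m(pair(a, pair(a, 0)), pair(pair(a, a), pair(e, a)), pair(pair(e, 0), pair(e, e))), 0)))   [R4 at 2.2]
2. m(a, pair(pair(a, a), pair(e, a)), pair(pair(e, 0), m(e, m(pair(a, pair(a, 0)), pair(pair(a, a), pair(e, a)), pair(pair(e, 0), pair(e, e))), 0)))  →  m(a, pair(pair(a, a), pair(e, a)), pair(pair(e, 0), pair(e, e)))   [R2 at 3.2]
3. m(a, pair(pair(a, a), pair(e, a)), pair(pair(e, 0), pair(e, e)))  →  a   [R4 at ε]

Reduce t₂ = m(e, pair(pair(a, 0), pair(e, a)), pair(pair(e, 0), pair(m(pair(pair(0, e), pair(e, e)), pair(pair(a, e), pair(e, a)), pair(pair(e, 0), pair(e, e))), m(a, pair(pair(a, e), pair(e, a)), pair(pair(e, 0), pair(e, e)))))):
1. m(e, pair(pair(a, 0), pair(e, a)), pair(pair(e, 0), pair(m(pair(pair(0, e), pair(e, e)), pair(pair(a, e), pair(e, a)), pair(pair(e, 0), pair(e, e))), m(a, pair(pair(a, e), pair(e, a)), pair(pair(e, 0), pair(e, e))))))  →  m(e, pair(pair(a, 0), pair(e, a)), pair(pair(e, 0), pair(e, m(a, pair(pair(a, e), pair(e, a)), pair(pair(e, 0), pair(e, e))))))   [R4 at 3.2.1]
2. m(e, pair(pair(a, 0), pair(e, a)), pair(pair(e, 0), pair(e, m(a, pair(pair(a, e), pair(e, a)), pair(pair(e, 0), pair(e, e))))))  →  m(e, pair(pair(a, 0), pair(e, a)), pair(pair(e, 0), pair(e, e)))   [R4 at 3.2.2]
3. m(e, pair(pair(a, 0), pair(e, a)), pair(pair(e, 0), pair(e, e)))  →  0   [R4 at ε]

no — NF(t₁) = a, NF(t₂) = 0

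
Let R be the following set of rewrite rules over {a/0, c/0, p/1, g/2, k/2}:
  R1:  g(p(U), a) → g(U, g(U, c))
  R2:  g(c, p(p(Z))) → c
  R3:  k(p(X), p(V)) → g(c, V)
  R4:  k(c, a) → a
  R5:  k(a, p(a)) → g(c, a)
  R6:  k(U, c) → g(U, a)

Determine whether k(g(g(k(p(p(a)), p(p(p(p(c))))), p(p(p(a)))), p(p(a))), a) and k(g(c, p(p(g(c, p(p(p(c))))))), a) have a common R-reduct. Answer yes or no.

yes — NF(t₁) = a, NF(t₂) = a

Reduce t₁ = k(g(g(k(p(p(a)), p(p(p(p(c))))), p(p(p(a)))), p(p(a))), a):
1. k(g(g(k(p(p(a)), p(p(p(p(c))))), p(p(p(a)))), p(p(a))), a)  →  k(g(g(g(c, p(p(p(c)))), p(p(p(a)))), p(p(a))), a)   [R3 at 1.1.1]
2. k(g(g(g(c, p(p(p(c)))), p(p(p(a)))), p(p(a))), a)  →  k(g(g(c, p(p(p(a)))), p(p(a))), a)   [R2 at 1.1.1]
3. k(g(g(c, p(p(p(a)))), p(p(a))), a)  →  k(g(c, p(p(a))), a)   [R2 at 1.1]
4. k(g(c, p(p(a))), a)  →  k(c, a)   [R2 at 1]
5. k(c, a)  →  a   [R4 at ε]

Reduce t₂ = k(g(c, p(p(g(c, p(p(p(c))))))), a):
1. k(g(c, p(p(g(c, p(p(p(c))))))), a)  →  k(c, a)   [R2 at 1]
2. k(c, a)  →  a   [R4 at ε]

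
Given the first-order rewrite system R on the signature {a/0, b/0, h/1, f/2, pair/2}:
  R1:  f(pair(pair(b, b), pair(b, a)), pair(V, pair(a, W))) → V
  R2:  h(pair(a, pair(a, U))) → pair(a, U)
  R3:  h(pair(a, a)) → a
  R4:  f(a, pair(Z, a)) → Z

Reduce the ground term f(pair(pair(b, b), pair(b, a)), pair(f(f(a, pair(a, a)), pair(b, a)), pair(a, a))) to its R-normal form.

1. f(pair(pair(b, b), pair(b, a)), pair(f(f(a, pair(a, a)), pair(b, a)), pair(a, a)))  →  f(f(a, pair(a, a)), pair(b, a))   [R1 at ε]
2. f(f(a, pair(a, a)), pair(b, a))  →  f(a, pair(b, a))   [R4 at 1]
3. f(a, pair(b, a))  →  b   [R4 at ε]

b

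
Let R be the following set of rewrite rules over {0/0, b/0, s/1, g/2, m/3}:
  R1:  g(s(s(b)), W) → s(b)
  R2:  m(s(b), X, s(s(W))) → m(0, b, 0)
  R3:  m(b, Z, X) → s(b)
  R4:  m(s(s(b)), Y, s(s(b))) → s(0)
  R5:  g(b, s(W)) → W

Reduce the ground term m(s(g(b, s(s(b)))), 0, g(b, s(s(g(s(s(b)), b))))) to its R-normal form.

1. m(s(g(b, s(s(b)))), 0, g(b, s(s(g(s(s(b)), b)))))  →  m(s(s(b)), 0, g(b, s(s(g(s(s(b)), b)))))   [R5 at 1.1]
2. m(s(s(b)), 0, g(b, s(s(g(s(s(b)), b)))))  →  m(s(s(b)), 0, s(g(s(s(b)), b)))   [R5 at 3]
3. m(s(s(b)), 0, s(g(s(s(b)), b)))  →  m(s(s(b)), 0, s(s(b)))   [R1 at 3.1]
4. m(s(s(b)), 0, s(s(b)))  →  s(0)   [R4 at ε]

s(0)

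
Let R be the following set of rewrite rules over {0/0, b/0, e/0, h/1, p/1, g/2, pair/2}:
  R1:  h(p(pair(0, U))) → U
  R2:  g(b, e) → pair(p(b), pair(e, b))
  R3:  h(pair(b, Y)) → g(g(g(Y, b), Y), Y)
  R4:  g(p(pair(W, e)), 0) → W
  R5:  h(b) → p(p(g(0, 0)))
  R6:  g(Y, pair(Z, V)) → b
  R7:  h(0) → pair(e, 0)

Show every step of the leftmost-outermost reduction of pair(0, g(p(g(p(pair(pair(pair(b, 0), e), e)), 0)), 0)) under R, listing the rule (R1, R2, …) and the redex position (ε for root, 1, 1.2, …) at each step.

1. pair(0, g(p(g(p(pair(pair(pair(b, 0), e), e)), 0)), 0))  →  pair(0, g(p(pair(pair(b, 0), e)), 0))   [R4 at 2.1.1]
2. pair(0, g(p(pair(pair(b, 0), e)), 0))  →  pair(0, pair(b, 0))   [R4 at 2]

pair(0, pair(b, 0))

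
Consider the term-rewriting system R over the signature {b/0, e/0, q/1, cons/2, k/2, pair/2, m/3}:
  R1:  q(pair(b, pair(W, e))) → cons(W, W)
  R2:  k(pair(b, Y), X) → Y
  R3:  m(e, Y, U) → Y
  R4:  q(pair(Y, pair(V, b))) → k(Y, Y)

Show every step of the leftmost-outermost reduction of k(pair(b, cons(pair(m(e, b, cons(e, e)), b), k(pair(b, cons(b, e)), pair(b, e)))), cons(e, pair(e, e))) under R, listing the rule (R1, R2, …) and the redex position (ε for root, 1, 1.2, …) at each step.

cons(pair(b, b), cons(b, e))

1. k(pair(b, cons(pair(m(e, b, cons(e, e)), b), k(pair(b, cons(b, e)), pair(b, e)))), cons(e, pair(e, e)))  →  cons(pair(m(e, b, cons(e, e)), b), k(pair(b, cons(b, e)), pair(b, e)))   [R2 at ε]
2. cons(pair(m(e, b, cons(e, e)), b), k(pair(b, cons(b, e)), pair(b, e)))  →  cons(pair(b, b), k(pair(b, cons(b, e)), pair(b, e)))   [R3 at 1.1]
3. cons(pair(b, b), k(pair(b, cons(b, e)), pair(b, e)))  →  cons(pair(b, b), cons(b, e))   [R2 at 2]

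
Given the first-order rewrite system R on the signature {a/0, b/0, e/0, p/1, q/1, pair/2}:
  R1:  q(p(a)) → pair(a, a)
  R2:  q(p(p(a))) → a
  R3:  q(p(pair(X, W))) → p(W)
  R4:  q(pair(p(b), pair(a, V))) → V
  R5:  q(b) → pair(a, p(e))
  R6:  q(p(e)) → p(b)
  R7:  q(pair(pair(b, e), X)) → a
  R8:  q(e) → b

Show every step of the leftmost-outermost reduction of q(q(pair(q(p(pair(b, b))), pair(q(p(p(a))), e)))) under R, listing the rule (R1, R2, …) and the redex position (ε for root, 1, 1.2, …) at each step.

1. q(q(pair(q(p(pair(b, b))), pair(q(p(p(a))), e))))  →  q(q(pair(p(b), pair(q(p(p(a))), e))))   [R3 at 1.1.1]
2. q(q(pair(p(b), pair(q(p(p(a))), e))))  →  q(q(pair(p(b), pair(a, e))))   [R2 at 1.1.2.1]
3. q(q(pair(p(b), pair(a, e))))  →  q(e)   [R4 at 1]
4. q(e)  →  b   [R8 at ε]

b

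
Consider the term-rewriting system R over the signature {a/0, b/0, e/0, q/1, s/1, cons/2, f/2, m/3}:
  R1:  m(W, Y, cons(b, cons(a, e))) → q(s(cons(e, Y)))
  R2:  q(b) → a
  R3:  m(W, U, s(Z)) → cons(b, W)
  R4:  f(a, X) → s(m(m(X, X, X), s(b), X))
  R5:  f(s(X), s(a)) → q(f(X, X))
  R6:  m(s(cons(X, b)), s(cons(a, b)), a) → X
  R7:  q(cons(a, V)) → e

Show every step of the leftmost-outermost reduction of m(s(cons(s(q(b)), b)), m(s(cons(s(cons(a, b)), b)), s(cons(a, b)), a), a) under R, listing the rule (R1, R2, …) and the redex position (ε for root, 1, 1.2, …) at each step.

1. m(s(cons(s(q(b)), b)), m(s(cons(s(cons(a, b)), b)), s(cons(a, b)), a), a)  →  m(s(cons(s(a), b)), m(s(cons(s(cons(a, b)), b)), s(cons(a, b)), a), a)   [R2 at 1.1.1.1]
2. m(s(cons(s(a), b)), m(s(cons(s(cons(a, b)), b)), s(cons(a, b)), a), a)  →  m(s(cons(s(a), b)), s(cons(a, b)), a)   [R6 at 2]
3. m(s(cons(s(a), b)), s(cons(a, b)), a)  →  s(a)   [R6 at ε]

s(a)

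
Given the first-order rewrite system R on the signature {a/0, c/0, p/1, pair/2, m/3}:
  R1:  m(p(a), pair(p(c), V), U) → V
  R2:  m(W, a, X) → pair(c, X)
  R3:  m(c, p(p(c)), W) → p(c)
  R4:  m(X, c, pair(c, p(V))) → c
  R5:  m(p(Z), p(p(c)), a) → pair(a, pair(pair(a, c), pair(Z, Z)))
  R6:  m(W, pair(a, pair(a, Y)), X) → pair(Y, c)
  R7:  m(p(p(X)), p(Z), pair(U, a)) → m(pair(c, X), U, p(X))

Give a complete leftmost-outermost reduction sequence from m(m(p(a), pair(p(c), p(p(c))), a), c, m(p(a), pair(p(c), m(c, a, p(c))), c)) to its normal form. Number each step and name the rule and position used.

1. m(m(p(a), pair(p(c), p(p(c))), a), c, m(p(a), pair(p(c), m(c, a, p(c))), c))  →  m(p(p(c)), c, m(p(a), pair(p(c), m(c, a, p(c))), c))   [R1 at 1]
2. m(p(p(c)), c, m(p(a), pair(p(c), m(c, a, p(c))), c))  →  m(p(p(c)), c, m(c, a, p(c)))   [R1 at 3]
3. m(p(p(c)), c, m(c, a, p(c)))  →  m(p(p(c)), c, pair(c, p(c)))   [R2 at 3]
4. m(p(p(c)), c, pair(c, p(c)))  →  c   [R4 at ε]

c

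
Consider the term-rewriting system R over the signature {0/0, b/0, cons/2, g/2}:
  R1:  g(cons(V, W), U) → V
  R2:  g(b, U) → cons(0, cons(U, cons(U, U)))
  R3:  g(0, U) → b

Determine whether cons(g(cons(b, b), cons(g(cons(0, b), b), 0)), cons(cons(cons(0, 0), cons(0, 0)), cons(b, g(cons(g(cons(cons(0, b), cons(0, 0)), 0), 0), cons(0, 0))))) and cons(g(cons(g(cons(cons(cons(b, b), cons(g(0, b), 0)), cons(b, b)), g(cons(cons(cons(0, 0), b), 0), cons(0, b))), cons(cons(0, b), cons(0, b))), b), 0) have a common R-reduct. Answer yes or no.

no — NF(t₁) = cons(b, cons(cons(cons(0, 0), cons(0, 0)), cons(b, cons(0, b)))), NF(t₂) = cons(cons(cons(b, b), cons(b, 0)), 0)

Reduce t₁ = cons(g(cons(b, b), cons(g(cons(0, b), b), 0)), cons(cons(cons(0, 0), cons(0, 0)), cons(b, g(cons(g(cons(cons(0, b), cons(0, 0)), 0), 0), cons(0, 0))))):
1. cons(g(cons(b, b), cons(g(cons(0, b), b), 0)), cons(cons(cons(0, 0), cons(0, 0)), cons(b, g(cons(g(cons(cons(0, b), cons(0, 0)), 0), 0), cons(0, 0)))))  →  cons(b, cons(cons(cons(0, 0), cons(0, 0)), cons(b, g(cons(g(cons(cons(0, b), cons(0, 0)), 0), 0), cons(0, 0)))))   [R1 at 1]
2. cons(b, cons(cons(cons(0, 0), cons(0, 0)), cons(b, g(cons(g(cons(cons(0, b), cons(0, 0)), 0), 0), cons(0, 0)))))  →  cons(b, cons(cons(cons(0, 0), cons(0, 0)), cons(b, g(cons(cons(0, b), cons(0, 0)), 0))))   [R1 at 2.2.2]
3. cons(b, cons(cons(cons(0, 0), cons(0, 0)), cons(b, g(cons(cons(0, b), cons(0, 0)), 0))))  →  cons(b, cons(cons(cons(0, 0), cons(0, 0)), cons(b, cons(0, b))))   [R1 at 2.2.2]

Reduce t₂ = cons(g(cons(g(cons(cons(cons(b, b), cons(g(0, b), 0)), cons(b, b)), g(cons(cons(cons(0, 0), b), 0), cons(0, b))), cons(cons(0, b), cons(0, b))), b), 0):
1. cons(g(cons(g(cons(cons(cons(b, b), cons(g(0, b), 0)), cons(b, b)), g(cons(cons(cons(0, 0), b), 0), cons(0, b))), cons(cons(0, b), cons(0, b))), b), 0)  →  cons(g(cons(cons(cons(b, b), cons(g(0, b), 0)), cons(b, b)), g(cons(cons(cons(0, 0), b), 0), cons(0, b))), 0)   [R1 at 1]
2. cons(g(cons(cons(cons(b, b), cons(g(0, b), 0)), cons(b, b)), g(cons(cons(cons(0, 0), b), 0), cons(0, b))), 0)  →  cons(cons(cons(b, b), cons(g(0, b), 0)), 0)   [R1 at 1]
3. cons(cons(cons(b, b), cons(g(0, b), 0)), 0)  →  cons(cons(cons(b, b), cons(b, 0)), 0)   [R3 at 1.2.1]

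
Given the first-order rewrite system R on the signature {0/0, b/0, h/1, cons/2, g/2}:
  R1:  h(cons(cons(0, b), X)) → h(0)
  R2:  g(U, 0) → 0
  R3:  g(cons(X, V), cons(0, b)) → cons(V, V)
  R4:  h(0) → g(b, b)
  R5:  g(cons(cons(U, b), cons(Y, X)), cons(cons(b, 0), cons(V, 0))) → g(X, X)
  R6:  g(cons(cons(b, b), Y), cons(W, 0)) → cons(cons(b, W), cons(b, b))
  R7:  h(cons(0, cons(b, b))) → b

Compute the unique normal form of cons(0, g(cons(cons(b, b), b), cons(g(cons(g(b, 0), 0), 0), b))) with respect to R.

1. cons(0, g(cons(cons(b, b), b), cons(g(cons(g(b, 0), 0), 0), b)))  →  cons(0, g(cons(cons(b, b), b), cons(0, b)))   [R2 at 2.2.1]
2. cons(0, g(cons(cons(b, b), b), cons(0, b)))  →  cons(0, cons(b, b))   [R3 at 2]

cons(0, cons(b, b))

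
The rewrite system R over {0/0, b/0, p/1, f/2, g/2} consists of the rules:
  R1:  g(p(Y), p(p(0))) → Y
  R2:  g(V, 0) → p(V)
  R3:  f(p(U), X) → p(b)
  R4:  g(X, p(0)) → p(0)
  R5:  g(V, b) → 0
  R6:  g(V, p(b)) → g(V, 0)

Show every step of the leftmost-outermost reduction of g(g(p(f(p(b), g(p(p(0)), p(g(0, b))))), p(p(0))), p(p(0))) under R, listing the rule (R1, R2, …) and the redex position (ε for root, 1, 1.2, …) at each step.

1. g(g(p(f(p(b), g(p(p(0)), p(g(0, b))))), p(p(0))), p(p(0)))  →  g(f(p(b), g(p(p(0)), p(g(0, b)))), p(p(0)))   [R1 at 1]
2. g(f(p(b), g(p(p(0)), p(g(0, b)))), p(p(0)))  →  g(p(b), p(p(0)))   [R3 at 1]
3. g(p(b), p(p(0)))  →  b   [R1 at ε]

b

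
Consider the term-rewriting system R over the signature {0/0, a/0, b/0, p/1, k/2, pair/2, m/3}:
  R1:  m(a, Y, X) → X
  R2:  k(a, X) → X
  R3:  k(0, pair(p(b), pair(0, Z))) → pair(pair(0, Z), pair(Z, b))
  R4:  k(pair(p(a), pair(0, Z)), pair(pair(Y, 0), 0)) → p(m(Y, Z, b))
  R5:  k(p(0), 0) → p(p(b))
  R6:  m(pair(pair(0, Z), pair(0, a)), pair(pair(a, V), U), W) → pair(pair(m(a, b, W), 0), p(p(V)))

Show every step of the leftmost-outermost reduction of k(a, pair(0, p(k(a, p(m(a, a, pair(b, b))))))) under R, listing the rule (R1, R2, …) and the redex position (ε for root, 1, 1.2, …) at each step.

pair(0, p(p(pair(b, b))))

1. k(a, pair(0, p(k(a, p(m(a, a, pair(b, b)))))))  →  pair(0, p(k(a, p(m(a, a, pair(b, b))))))   [R2 at ε]
2. pair(0, p(k(a, p(m(a, a, pair(b, b))))))  →  pair(0, p(p(m(a, a, pair(b, b)))))   [R2 at 2.1]
3. pair(0, p(p(m(a, a, pair(b, b)))))  →  pair(0, p(p(pair(b, b))))   [R1 at 2.1.1]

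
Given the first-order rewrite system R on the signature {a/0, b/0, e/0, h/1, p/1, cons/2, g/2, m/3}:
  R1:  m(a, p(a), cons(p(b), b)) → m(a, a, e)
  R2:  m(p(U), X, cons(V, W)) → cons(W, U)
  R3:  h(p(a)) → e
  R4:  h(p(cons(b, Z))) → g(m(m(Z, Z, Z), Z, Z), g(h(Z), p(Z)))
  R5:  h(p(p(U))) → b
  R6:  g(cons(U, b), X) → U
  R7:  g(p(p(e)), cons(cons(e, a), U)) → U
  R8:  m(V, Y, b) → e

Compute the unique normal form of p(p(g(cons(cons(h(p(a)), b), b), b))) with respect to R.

p(p(cons(e, b)))

1. p(p(g(cons(cons(h(p(a)), b), b), b)))  →  p(p(cons(h(p(a)), b)))   [R6 at 1.1]
2. p(p(cons(h(p(a)), b)))  →  p(p(cons(e, b)))   [R3 at 1.1.1]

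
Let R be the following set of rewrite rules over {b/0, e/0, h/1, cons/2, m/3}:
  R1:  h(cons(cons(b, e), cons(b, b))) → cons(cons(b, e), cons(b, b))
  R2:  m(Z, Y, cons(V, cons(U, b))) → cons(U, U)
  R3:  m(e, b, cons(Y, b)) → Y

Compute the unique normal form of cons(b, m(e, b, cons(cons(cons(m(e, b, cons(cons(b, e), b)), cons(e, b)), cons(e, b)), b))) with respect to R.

cons(b, cons(cons(cons(b, e), cons(e, b)), cons(e, b)))

1. cons(b, m(e, b, cons(cons(cons(m(e, b, cons(cons(b, e), b)), cons(e, b)), cons(e, b)), b)))  →  cons(b, cons(cons(m(e, b, cons(cons(b, e), b)), cons(e, b)), cons(e, b)))   [R3 at 2]
2. cons(b, cons(cons(m(e, b, cons(cons(b, e), b)), cons(e, b)), cons(e, b)))  →  cons(b, cons(cons(cons(b, e), cons(e, b)), cons(e, b)))   [R3 at 2.1.1]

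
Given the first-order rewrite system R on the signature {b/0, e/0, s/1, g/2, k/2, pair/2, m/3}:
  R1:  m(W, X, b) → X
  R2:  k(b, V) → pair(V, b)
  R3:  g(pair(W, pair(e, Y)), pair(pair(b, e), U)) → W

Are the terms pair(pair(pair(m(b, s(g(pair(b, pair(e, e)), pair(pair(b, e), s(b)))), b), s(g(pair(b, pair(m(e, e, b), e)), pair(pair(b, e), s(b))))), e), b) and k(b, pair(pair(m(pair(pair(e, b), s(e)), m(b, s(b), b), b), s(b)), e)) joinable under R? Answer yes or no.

yes — NF(t₁) = pair(pair(pair(s(b), s(b)), e), b), NF(t₂) = pair(pair(pair(s(b), s(b)), e), b)

Reduce t₁ = pair(pair(pair(m(b, s(g(pair(b, pair(e, e)), pair(pair(b, e), s(b)))), b), s(g(pair(b, pair(m(e, e, b), e)), pair(pair(b, e), s(b))))), e), b):
1. pair(pair(pair(m(b, s(g(pair(b, pair(e, e)), pair(pair(b, e), s(b)))), b), s(g(pair(b, pair(m(e, e, b), e)), pair(pair(b, e), s(b))))), e), b)  →  pair(pair(pair(s(g(pair(b, pair(e, e)), pair(pair(b, e), s(b)))), s(g(pair(b, pair(m(e, e, b), e)), pair(pair(b, e), s(b))))), e), b)   [R1 at 1.1.1]
2. pair(pair(pair(s(g(pair(b, pair(e, e)), pair(pair(b, e), s(b)))), s(g(pair(b, pair(m(e, e, b), e)), pair(pair(b, e), s(b))))), e), b)  →  pair(pair(pair(s(b), s(g(pair(b, pair(m(e, e, b), e)), pair(pair(b, e), s(b))))), e), b)   [R3 at 1.1.1.1]
3. pair(pair(pair(s(b), s(g(pair(b, pair(m(e, e, b), e)), pair(pair(b, e), s(b))))), e), b)  →  pair(pair(pair(s(b), s(g(pair(b, pair(e, e)), pair(pair(b, e), s(b))))), e), b)   [R1 at 1.1.2.1.1.2.1]
4. pair(pair(pair(s(b), s(g(pair(b, pair(e, e)), pair(pair(b, e), s(b))))), e), b)  →  pair(pair(pair(s(b), s(b)), e), b)   [R3 at 1.1.2.1]

Reduce t₂ = k(b, pair(pair(m(pair(pair(e, b), s(e)), m(b, s(b), b), b), s(b)), e)):
1. k(b, pair(pair(m(pair(pair(e, b), s(e)), m(b, s(b), b), b), s(b)), e))  →  pair(pair(pair(m(pair(pair(e, b), s(e)), m(b, s(b), b), b), s(b)), e), b)   [R2 at ε]
2. pair(pair(pair(m(pair(pair(e, b), s(e)), m(b, s(b), b), b), s(b)), e), b)  →  pair(pair(pair(m(b, s(b), b), s(b)), e), b)   [R1 at 1.1.1]
3. pair(pair(pair(m(b, s(b), b), s(b)), e), b)  →  pair(pair(pair(s(b), s(b)), e), b)   [R1 at 1.1.1]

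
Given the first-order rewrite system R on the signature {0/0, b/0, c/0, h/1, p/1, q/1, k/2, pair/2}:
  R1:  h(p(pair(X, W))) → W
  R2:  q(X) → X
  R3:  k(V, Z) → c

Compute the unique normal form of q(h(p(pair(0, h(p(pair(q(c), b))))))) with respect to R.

b

1. q(h(p(pair(0, h(p(pair(q(c), b)))))))  →  h(p(pair(0, h(p(pair(q(c), b))))))   [R2 at ε]
2. h(p(pair(0, h(p(pair(q(c), b))))))  →  h(p(pair(q(c), b)))   [R1 at ε]
3. h(p(pair(q(c), b)))  →  b   [R1 at ε]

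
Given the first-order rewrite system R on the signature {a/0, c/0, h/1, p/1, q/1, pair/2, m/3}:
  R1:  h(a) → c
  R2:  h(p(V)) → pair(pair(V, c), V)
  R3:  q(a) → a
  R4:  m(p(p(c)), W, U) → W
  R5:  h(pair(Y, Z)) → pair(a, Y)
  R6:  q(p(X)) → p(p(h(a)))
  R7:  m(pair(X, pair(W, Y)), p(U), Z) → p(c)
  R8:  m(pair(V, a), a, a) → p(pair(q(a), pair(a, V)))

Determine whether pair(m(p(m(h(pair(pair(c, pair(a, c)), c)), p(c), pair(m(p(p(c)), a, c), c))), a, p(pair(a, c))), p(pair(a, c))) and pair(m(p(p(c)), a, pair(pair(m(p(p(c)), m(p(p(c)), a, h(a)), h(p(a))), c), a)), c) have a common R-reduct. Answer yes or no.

no — NF(t₁) = pair(a, p(pair(a, c))), NF(t₂) = pair(a, c)

Reduce t₁ = pair(m(p(m(h(pair(pair(c, pair(a, c)), c)), p(c), pair(m(p(p(c)), a, c), c))), a, p(pair(a, c))), p(pair(a, c))):
1. pair(m(p(m(h(pair(pair(c, pair(a, c)), c)), p(c), pair(m(p(p(c)), a, c), c))), a, p(pair(a, c))), p(pair(a, c)))  →  pair(m(p(m(pair(a, pair(c, pair(a, c))), p(c), pair(m(p(p(c)), a, c), c))), a, p(pair(a, c))), p(pair(a, c)))   [R5 at 1.1.1.1]
2. pair(m(p(m(pair(a, pair(c, pair(a, c))), p(c), pair(m(p(p(c)), a, c), c))), a, p(pair(a, c))), p(pair(a, c)))  →  pair(m(p(p(c)), a, p(pair(a, c))), p(pair(a, c)))   [R7 at 1.1.1]
3. pair(m(p(p(c)), a, p(pair(a, c))), p(pair(a, c)))  →  pair(a, p(pair(a, c)))   [R4 at 1]

Reduce t₂ = pair(m(p(p(c)), a, pair(pair(m(p(p(c)), m(p(p(c)), a, h(a)), h(p(a))), c), a)), c):
1. pair(m(p(p(c)), a, pair(pair(m(p(p(c)), m(p(p(c)), a, h(a)), h(p(a))), c), a)), c)  →  pair(a, c)   [R4 at 1]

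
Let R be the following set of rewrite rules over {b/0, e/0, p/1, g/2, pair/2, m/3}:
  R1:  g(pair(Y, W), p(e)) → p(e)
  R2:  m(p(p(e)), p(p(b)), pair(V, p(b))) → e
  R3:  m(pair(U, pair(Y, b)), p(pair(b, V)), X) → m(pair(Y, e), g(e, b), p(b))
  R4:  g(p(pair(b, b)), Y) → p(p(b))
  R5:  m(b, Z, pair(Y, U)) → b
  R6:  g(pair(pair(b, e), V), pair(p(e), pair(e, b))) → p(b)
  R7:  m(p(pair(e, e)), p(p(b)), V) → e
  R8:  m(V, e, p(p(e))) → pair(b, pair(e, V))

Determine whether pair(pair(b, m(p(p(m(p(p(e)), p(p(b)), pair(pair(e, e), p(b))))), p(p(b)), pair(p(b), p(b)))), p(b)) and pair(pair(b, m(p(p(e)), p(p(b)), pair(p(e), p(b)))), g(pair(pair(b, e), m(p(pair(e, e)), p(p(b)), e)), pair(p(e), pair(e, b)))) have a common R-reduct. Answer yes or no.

yes — NF(t₁) = pair(pair(b, e), p(b)), NF(t₂) = pair(pair(b, e), p(b))

Reduce t₁ = pair(pair(b, m(p(p(m(p(p(e)), p(p(b)), pair(pair(e, e), p(b))))), p(p(b)), pair(p(b), p(b)))), p(b)):
1. pair(pair(b, m(p(p(m(p(p(e)), p(p(b)), pair(pair(e, e), p(b))))), p(p(b)), pair(p(b), p(b)))), p(b))  →  pair(pair(b, m(p(p(e)), p(p(b)), pair(p(b), p(b)))), p(b))   [R2 at 1.2.1.1.1]
2. pair(pair(b, m(p(p(e)), p(p(b)), pair(p(b), p(b)))), p(b))  →  pair(pair(b, e), p(b))   [R2 at 1.2]

Reduce t₂ = pair(pair(b, m(p(p(e)), p(p(b)), pair(p(e), p(b)))), g(pair(pair(b, e), m(p(pair(e, e)), p(p(b)), e)), pair(p(e), pair(e, b)))):
1. pair(pair(b, m(p(p(e)), p(p(b)), pair(p(e), p(b)))), g(pair(pair(b, e), m(p(pair(e, e)), p(p(b)), e)), pair(p(e), pair(e, b))))  →  pair(pair(b, e), g(pair(pair(b, e), m(p(pair(e, e)), p(p(b)), e)), pair(p(e), pair(e, b))))   [R2 at 1.2]
2. pair(pair(b, e), g(pair(pair(b, e), m(p(pair(e, e)), p(p(b)), e)), pair(p(e), pair(e, b))))  →  pair(pair(b, e), p(b))   [R6 at 2]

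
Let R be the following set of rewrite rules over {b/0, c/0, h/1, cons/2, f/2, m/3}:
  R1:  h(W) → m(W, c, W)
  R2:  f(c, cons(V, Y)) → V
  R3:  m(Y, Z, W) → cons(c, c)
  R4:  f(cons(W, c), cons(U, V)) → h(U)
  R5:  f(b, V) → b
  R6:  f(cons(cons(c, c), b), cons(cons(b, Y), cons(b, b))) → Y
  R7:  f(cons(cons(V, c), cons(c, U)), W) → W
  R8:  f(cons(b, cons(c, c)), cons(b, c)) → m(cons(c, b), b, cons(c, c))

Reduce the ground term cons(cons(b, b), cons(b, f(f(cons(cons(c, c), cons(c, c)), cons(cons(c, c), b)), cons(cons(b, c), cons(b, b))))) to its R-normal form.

cons(cons(b, b), cons(b, c))

1. cons(cons(b, b), cons(b, f(f(cons(cons(c, c), cons(c, c)), cons(cons(c, c), b)), cons(cons(b, c), cons(b, b)))))  →  cons(cons(b, b), cons(b, f(cons(cons(c, c), b), cons(cons(b, c), cons(b, b)))))   [R7 at 2.2.1]
2. cons(cons(b, b), cons(b, f(cons(cons(c, c), b), cons(cons(b, c), cons(b, b)))))  →  cons(cons(b, b), cons(b, c))   [R6 at 2.2]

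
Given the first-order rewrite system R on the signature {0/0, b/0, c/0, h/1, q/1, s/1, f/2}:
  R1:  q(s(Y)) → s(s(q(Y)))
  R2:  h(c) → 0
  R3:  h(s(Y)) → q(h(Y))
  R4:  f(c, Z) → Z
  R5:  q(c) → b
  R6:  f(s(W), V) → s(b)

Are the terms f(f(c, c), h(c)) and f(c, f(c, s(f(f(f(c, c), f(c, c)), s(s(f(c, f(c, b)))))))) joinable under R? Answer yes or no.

Reduce t₁ = f(f(c, c), h(c)):
1. f(f(c, c), h(c))  →  f(c, h(c))   [R4 at 1]
2. f(c, h(c))  →  h(c)   [R4 at ε]
3. h(c)  →  0   [R2 at ε]

Reduce t₂ = f(c, f(c, s(f(f(f(c, c), f(c, c)), s(s(f(c, f(c, b)))))))):
1. f(c, f(c, s(f(f(f(c, c), f(c, c)), s(s(f(c, f(c, b))))))))  →  f(c, s(f(f(f(c, c), f(c, c)), s(s(f(c, f(c, b)))))))   [R4 at ε]
2. f(c, s(f(f(f(c, c), f(c, c)), s(s(f(c, f(c, b)))))))  →  s(f(f(f(c, c), f(c, c)), s(s(f(c, f(c, b))))))   [R4 at ε]
3. s(f(f(f(c, c), f(c, c)), s(s(f(c, f(c, b))))))  →  s(f(f(c, f(c, c)), s(s(f(c, f(c, b))))))   [R4 at 1.1.1]
4. s(f(f(c, f(c, c)), s(s(f(c, f(c, b))))))  →  s(f(f(c, c), s(s(f(c, f(c, b))))))   [R4 at 1.1]
5. s(f(f(c, c), s(s(f(c, f(c, b))))))  →  s(f(c, s(s(f(c, f(c, b))))))   [R4 at 1.1]
6. s(f(c, s(s(f(c, f(c, b))))))  →  s(s(s(f(c, f(c, b)))))   [R4 at 1]
7. s(s(s(f(c, f(c, b)))))  →  s(s(s(f(c, b))))   [R4 at 1.1.1]
8. s(s(s(f(c, b))))  →  s(s(s(b)))   [R4 at 1.1.1]

no — NF(t₁) = 0, NF(t₂) = s(s(s(b)))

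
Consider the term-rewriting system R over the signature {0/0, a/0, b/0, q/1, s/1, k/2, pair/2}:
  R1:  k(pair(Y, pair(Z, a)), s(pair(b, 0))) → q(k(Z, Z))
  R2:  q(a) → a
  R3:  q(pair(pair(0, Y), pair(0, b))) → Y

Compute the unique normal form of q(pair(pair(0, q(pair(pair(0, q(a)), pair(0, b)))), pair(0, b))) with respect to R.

a

1. q(pair(pair(0, q(pair(pair(0, q(a)), pair(0, b)))), pair(0, b)))  →  q(pair(pair(0, q(a)), pair(0, b)))   [R3 at ε]
2. q(pair(pair(0, q(a)), pair(0, b)))  →  q(a)   [R3 at ε]
3. q(a)  →  a   [R2 at ε]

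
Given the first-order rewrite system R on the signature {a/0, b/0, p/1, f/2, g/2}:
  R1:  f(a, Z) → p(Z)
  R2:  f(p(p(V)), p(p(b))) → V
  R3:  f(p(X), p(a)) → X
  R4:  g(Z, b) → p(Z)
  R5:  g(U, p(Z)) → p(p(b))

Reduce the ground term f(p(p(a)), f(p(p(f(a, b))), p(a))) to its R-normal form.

a

1. f(p(p(a)), f(p(p(f(a, b))), p(a)))  →  f(p(p(a)), p(f(a, b)))   [R3 at 2]
2. f(p(p(a)), p(f(a, b)))  →  f(p(p(a)), p(p(b)))   [R1 at 2.1]
3. f(p(p(a)), p(p(b)))  →  a   [R2 at ε]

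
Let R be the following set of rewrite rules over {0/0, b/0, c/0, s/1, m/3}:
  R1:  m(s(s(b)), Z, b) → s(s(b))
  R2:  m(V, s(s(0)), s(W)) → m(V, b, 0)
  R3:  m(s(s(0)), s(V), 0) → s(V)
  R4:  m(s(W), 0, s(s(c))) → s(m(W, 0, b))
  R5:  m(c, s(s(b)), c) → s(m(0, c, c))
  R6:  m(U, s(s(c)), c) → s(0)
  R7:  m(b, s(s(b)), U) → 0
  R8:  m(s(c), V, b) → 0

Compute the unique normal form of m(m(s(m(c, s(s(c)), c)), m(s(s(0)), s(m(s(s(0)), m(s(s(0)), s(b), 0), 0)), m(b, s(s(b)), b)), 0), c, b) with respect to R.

s(s(b))

1. m(m(s(m(c, s(s(c)), c)), m(s(s(0)), s(m(s(s(0)), m(s(s(0)), s(b), 0), 0)), m(b, s(s(b)), b)), 0), c, b)  →  m(m(s(s(0)), m(s(s(0)), s(m(s(s(0)), m(s(s(0)), s(b), 0), 0)), m(b, s(s(b)), b)), 0), c, b)   [R6 at 1.1.1]
2. m(m(s(s(0)), m(s(s(0)), s(m(s(s(0)), m(s(s(0)), s(b), 0), 0)), m(b, s(s(b)), b)), 0), c, b)  →  m(m(s(s(0)), m(s(s(0)), s(m(s(s(0)), s(b), 0)), m(b, s(s(b)), b)), 0), c, b)   [R3 at 1.2.2.1.2]
3. m(m(s(s(0)), m(s(s(0)), s(m(s(s(0)), s(b), 0)), m(b, s(s(b)), b)), 0), c, b)  →  m(m(s(s(0)), m(s(s(0)), s(s(b)), m(b, s(s(b)), b)), 0), c, b)   [R3 at 1.2.2.1]
4. m(m(s(s(0)), m(s(s(0)), s(s(b)), m(b, s(s(b)), b)), 0), c, b)  →  m(m(s(s(0)), m(s(s(0)), s(s(b)), 0), 0), c, b)   [R7 at 1.2.3]
5. m(m(s(s(0)), m(s(s(0)), s(s(b)), 0), 0), c, b)  →  m(m(s(s(0)), s(s(b)), 0), c, b)   [R3 at 1.2]
6. m(m(s(s(0)), s(s(b)), 0), c, b)  →  m(s(s(b)), c, b)   [R3 at 1]
7. m(s(s(b)), c, b)  →  s(s(b))   [R1 at ε]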